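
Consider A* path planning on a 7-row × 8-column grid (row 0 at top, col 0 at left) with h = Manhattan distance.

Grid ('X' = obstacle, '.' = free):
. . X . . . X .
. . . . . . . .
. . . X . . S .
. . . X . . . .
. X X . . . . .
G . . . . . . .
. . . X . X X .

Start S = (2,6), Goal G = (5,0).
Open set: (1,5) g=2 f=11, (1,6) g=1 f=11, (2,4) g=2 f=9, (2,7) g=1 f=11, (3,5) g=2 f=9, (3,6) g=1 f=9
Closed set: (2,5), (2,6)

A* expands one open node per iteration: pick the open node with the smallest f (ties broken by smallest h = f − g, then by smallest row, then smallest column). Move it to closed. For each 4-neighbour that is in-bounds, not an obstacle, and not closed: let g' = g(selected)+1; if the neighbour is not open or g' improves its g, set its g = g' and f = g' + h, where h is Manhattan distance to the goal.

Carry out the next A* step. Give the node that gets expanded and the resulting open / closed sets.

step 1: expand (2,4) (f=9, h=7) → closed; open now [(1,4) g=3 f=11, (1,5) g=2 f=11, (1,6) g=1 f=11, (2,7) g=1 f=11, (3,4) g=3 f=9, (3,5) g=2 f=9, (3,6) g=1 f=9]

expanded=(2,4); open=[(1,4) g=3 f=11, (1,5) g=2 f=11, (1,6) g=1 f=11, (2,7) g=1 f=11, (3,4) g=3 f=9, (3,5) g=2 f=9, (3,6) g=1 f=9]; closed=[(2,4), (2,5), (2,6)]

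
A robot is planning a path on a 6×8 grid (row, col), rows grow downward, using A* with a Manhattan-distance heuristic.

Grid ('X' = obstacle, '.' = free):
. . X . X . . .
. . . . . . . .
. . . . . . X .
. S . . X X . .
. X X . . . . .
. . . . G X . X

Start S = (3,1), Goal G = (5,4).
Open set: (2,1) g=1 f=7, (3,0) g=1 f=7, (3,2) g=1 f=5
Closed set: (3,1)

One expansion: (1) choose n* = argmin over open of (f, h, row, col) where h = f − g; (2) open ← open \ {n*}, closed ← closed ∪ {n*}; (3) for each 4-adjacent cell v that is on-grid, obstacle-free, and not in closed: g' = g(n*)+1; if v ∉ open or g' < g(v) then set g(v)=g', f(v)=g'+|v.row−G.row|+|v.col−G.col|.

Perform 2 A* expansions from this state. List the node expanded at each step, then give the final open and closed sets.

order=[(3,2) → (3,3)]; open=[(2,1) g=1 f=7, (2,2) g=2 f=7, (2,3) g=3 f=7, (3,0) g=1 f=7, (4,3) g=3 f=5]; closed=[(3,1), (3,2), (3,3)]

step 1: expand (3,2) (f=5, h=4) → closed; open now [(2,1) g=1 f=7, (2,2) g=2 f=7, (3,0) g=1 f=7, (3,3) g=2 f=5]
step 2: expand (3,3) (f=5, h=3) → closed; open now [(2,1) g=1 f=7, (2,2) g=2 f=7, (2,3) g=3 f=7, (3,0) g=1 f=7, (4,3) g=3 f=5]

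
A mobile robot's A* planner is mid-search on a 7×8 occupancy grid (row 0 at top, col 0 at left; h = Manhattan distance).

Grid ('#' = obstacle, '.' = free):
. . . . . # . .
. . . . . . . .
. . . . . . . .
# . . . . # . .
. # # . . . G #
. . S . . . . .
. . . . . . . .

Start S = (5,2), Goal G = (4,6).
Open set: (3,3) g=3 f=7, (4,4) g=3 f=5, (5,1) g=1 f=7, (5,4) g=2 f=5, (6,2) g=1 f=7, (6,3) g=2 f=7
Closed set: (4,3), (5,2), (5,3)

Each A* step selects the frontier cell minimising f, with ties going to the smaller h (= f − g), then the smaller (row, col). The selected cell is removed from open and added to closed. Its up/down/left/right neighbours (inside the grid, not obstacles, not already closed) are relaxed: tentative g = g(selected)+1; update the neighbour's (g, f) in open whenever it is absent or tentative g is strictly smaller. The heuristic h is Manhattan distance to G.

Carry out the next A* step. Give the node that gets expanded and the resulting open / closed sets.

step 1: expand (4,4) (f=5, h=2) → closed; open now [(3,3) g=3 f=7, (3,4) g=4 f=7, (4,5) g=4 f=5, (5,1) g=1 f=7, (5,4) g=2 f=5, (6,2) g=1 f=7, (6,3) g=2 f=7]

expanded=(4,4); open=[(3,3) g=3 f=7, (3,4) g=4 f=7, (4,5) g=4 f=5, (5,1) g=1 f=7, (5,4) g=2 f=5, (6,2) g=1 f=7, (6,3) g=2 f=7]; closed=[(4,3), (4,4), (5,2), (5,3)]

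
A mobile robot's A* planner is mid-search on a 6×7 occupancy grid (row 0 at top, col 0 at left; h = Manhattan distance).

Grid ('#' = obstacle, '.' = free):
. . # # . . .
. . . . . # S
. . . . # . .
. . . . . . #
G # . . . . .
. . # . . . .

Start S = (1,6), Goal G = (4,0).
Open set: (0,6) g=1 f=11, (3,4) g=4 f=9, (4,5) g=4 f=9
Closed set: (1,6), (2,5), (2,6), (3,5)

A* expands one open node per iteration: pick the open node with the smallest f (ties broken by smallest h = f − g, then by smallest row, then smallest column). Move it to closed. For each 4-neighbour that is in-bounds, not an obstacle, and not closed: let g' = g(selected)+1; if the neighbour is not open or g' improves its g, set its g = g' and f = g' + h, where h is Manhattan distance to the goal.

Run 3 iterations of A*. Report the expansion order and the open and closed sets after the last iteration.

step 1: expand (3,4) (f=9, h=5) → closed; open now [(0,6) g=1 f=11, (3,3) g=5 f=9, (4,4) g=5 f=9, (4,5) g=4 f=9]
step 2: expand (3,3) (f=9, h=4) → closed; open now [(0,6) g=1 f=11, (2,3) g=6 f=11, (3,2) g=6 f=9, (4,3) g=6 f=9, (4,4) g=5 f=9, (4,5) g=4 f=9]
step 3: expand (3,2) (f=9, h=3) → closed; open now [(0,6) g=1 f=11, (2,2) g=7 f=11, (2,3) g=6 f=11, (3,1) g=7 f=9, (4,2) g=7 f=9, (4,3) g=6 f=9, (4,4) g=5 f=9, (4,5) g=4 f=9]

order=[(3,4) → (3,3) → (3,2)]; open=[(0,6) g=1 f=11, (2,2) g=7 f=11, (2,3) g=6 f=11, (3,1) g=7 f=9, (4,2) g=7 f=9, (4,3) g=6 f=9, (4,4) g=5 f=9, (4,5) g=4 f=9]; closed=[(1,6), (2,5), (2,6), (3,2), (3,3), (3,4), (3,5)]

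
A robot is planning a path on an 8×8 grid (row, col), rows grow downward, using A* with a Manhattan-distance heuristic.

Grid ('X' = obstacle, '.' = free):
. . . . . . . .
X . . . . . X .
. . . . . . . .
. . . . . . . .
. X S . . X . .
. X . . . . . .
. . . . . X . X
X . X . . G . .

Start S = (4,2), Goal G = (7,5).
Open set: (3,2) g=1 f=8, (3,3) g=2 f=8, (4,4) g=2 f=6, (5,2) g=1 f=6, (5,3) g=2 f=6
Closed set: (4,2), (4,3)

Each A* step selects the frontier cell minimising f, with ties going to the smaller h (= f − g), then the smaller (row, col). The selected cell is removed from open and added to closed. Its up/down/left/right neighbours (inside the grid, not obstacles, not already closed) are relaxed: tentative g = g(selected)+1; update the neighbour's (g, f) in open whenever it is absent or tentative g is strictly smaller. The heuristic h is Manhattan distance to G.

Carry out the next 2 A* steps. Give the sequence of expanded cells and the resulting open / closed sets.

step 1: expand (4,4) (f=6, h=4) → closed; open now [(3,2) g=1 f=8, (3,3) g=2 f=8, (3,4) g=3 f=8, (5,2) g=1 f=6, (5,3) g=2 f=6, (5,4) g=3 f=6]
step 2: expand (5,4) (f=6, h=3) → closed; open now [(3,2) g=1 f=8, (3,3) g=2 f=8, (3,4) g=3 f=8, (5,2) g=1 f=6, (5,3) g=2 f=6, (5,5) g=4 f=6, (6,4) g=4 f=6]

order=[(4,4) → (5,4)]; open=[(3,2) g=1 f=8, (3,3) g=2 f=8, (3,4) g=3 f=8, (5,2) g=1 f=6, (5,3) g=2 f=6, (5,5) g=4 f=6, (6,4) g=4 f=6]; closed=[(4,2), (4,3), (4,4), (5,4)]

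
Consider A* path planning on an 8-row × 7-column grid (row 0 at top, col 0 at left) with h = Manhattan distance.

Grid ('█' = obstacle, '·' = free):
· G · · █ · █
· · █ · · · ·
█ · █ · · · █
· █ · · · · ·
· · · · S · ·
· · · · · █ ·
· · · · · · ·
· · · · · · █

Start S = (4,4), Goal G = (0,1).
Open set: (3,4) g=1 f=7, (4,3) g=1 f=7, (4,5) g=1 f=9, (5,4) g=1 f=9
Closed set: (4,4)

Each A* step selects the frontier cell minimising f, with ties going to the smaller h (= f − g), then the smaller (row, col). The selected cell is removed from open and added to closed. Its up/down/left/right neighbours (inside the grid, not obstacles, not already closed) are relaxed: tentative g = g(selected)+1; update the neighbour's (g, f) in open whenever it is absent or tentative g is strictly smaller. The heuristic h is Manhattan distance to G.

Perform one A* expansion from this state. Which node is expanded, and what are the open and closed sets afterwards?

step 1: expand (3,4) (f=7, h=6) → closed; open now [(2,4) g=2 f=7, (3,3) g=2 f=7, (3,5) g=2 f=9, (4,3) g=1 f=7, (4,5) g=1 f=9, (5,4) g=1 f=9]

expanded=(3,4); open=[(2,4) g=2 f=7, (3,3) g=2 f=7, (3,5) g=2 f=9, (4,3) g=1 f=7, (4,5) g=1 f=9, (5,4) g=1 f=9]; closed=[(3,4), (4,4)]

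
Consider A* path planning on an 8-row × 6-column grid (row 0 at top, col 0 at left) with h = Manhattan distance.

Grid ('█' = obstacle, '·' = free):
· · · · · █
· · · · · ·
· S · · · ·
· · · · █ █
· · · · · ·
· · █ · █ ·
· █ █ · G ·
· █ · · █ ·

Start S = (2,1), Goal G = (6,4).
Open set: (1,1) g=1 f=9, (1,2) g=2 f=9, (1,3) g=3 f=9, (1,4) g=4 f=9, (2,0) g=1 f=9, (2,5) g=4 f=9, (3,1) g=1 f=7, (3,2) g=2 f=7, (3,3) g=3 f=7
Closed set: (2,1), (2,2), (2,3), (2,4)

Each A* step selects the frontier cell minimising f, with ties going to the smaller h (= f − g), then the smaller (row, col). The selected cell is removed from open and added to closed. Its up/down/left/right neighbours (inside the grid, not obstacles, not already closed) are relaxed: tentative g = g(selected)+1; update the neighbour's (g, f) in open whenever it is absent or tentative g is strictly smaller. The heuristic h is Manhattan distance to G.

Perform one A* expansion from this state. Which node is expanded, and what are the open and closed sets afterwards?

expanded=(3,3); open=[(1,1) g=1 f=9, (1,2) g=2 f=9, (1,3) g=3 f=9, (1,4) g=4 f=9, (2,0) g=1 f=9, (2,5) g=4 f=9, (3,1) g=1 f=7, (3,2) g=2 f=7, (4,3) g=4 f=7]; closed=[(2,1), (2,2), (2,3), (2,4), (3,3)]

step 1: expand (3,3) (f=7, h=4) → closed; open now [(1,1) g=1 f=9, (1,2) g=2 f=9, (1,3) g=3 f=9, (1,4) g=4 f=9, (2,0) g=1 f=9, (2,5) g=4 f=9, (3,1) g=1 f=7, (3,2) g=2 f=7, (4,3) g=4 f=7]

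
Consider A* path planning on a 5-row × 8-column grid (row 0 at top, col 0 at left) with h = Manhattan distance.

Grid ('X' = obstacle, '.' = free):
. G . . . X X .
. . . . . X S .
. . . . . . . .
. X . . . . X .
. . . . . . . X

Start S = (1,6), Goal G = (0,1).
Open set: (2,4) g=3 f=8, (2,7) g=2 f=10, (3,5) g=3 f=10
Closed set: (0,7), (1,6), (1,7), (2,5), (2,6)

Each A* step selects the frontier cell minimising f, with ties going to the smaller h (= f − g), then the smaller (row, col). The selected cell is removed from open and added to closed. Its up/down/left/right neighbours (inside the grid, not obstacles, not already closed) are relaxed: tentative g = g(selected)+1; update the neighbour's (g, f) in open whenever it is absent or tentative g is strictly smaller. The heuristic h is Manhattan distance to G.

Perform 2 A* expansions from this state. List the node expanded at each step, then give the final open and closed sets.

order=[(2,4) → (1,4)]; open=[(0,4) g=5 f=8, (1,3) g=5 f=8, (2,3) g=4 f=8, (2,7) g=2 f=10, (3,4) g=4 f=10, (3,5) g=3 f=10]; closed=[(0,7), (1,4), (1,6), (1,7), (2,4), (2,5), (2,6)]

step 1: expand (2,4) (f=8, h=5) → closed; open now [(1,4) g=4 f=8, (2,3) g=4 f=8, (2,7) g=2 f=10, (3,4) g=4 f=10, (3,5) g=3 f=10]
step 2: expand (1,4) (f=8, h=4) → closed; open now [(0,4) g=5 f=8, (1,3) g=5 f=8, (2,3) g=4 f=8, (2,7) g=2 f=10, (3,4) g=4 f=10, (3,5) g=3 f=10]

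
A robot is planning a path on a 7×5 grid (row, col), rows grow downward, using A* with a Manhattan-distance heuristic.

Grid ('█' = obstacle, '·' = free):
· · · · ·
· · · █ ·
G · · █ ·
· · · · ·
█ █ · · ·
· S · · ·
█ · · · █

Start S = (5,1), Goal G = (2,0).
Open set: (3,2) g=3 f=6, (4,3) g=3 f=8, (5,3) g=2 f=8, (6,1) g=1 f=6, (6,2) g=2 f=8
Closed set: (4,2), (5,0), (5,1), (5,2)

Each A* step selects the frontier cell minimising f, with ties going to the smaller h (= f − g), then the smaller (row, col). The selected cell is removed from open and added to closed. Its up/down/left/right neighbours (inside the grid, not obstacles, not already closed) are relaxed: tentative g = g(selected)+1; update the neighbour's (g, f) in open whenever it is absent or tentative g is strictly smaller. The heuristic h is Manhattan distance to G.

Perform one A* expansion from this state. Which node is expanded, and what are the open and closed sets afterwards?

expanded=(3,2); open=[(2,2) g=4 f=6, (3,1) g=4 f=6, (3,3) g=4 f=8, (4,3) g=3 f=8, (5,3) g=2 f=8, (6,1) g=1 f=6, (6,2) g=2 f=8]; closed=[(3,2), (4,2), (5,0), (5,1), (5,2)]

step 1: expand (3,2) (f=6, h=3) → closed; open now [(2,2) g=4 f=6, (3,1) g=4 f=6, (3,3) g=4 f=8, (4,3) g=3 f=8, (5,3) g=2 f=8, (6,1) g=1 f=6, (6,2) g=2 f=8]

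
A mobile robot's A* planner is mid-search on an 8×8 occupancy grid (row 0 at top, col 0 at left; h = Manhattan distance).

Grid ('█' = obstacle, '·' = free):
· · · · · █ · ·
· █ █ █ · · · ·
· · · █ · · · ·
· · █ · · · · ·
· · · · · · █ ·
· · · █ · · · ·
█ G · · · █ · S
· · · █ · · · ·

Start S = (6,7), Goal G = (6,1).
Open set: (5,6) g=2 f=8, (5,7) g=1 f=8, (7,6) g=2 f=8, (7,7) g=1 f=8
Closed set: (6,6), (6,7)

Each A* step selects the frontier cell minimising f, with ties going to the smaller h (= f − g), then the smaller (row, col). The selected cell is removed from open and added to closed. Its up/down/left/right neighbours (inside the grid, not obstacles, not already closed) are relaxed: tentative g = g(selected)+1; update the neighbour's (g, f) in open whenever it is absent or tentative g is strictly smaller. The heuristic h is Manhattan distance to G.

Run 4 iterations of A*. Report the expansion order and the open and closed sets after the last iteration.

order=[(5,6) → (5,5) → (5,4) → (6,4)]; open=[(4,4) g=5 f=10, (4,5) g=4 f=10, (5,7) g=1 f=8, (6,3) g=6 f=8, (7,4) g=6 f=10, (7,6) g=2 f=8, (7,7) g=1 f=8]; closed=[(5,4), (5,5), (5,6), (6,4), (6,6), (6,7)]

step 1: expand (5,6) (f=8, h=6) → closed; open now [(5,5) g=3 f=8, (5,7) g=1 f=8, (7,6) g=2 f=8, (7,7) g=1 f=8]
step 2: expand (5,5) (f=8, h=5) → closed; open now [(4,5) g=4 f=10, (5,4) g=4 f=8, (5,7) g=1 f=8, (7,6) g=2 f=8, (7,7) g=1 f=8]
step 3: expand (5,4) (f=8, h=4) → closed; open now [(4,4) g=5 f=10, (4,5) g=4 f=10, (5,7) g=1 f=8, (6,4) g=5 f=8, (7,6) g=2 f=8, (7,7) g=1 f=8]
step 4: expand (6,4) (f=8, h=3) → closed; open now [(4,4) g=5 f=10, (4,5) g=4 f=10, (5,7) g=1 f=8, (6,3) g=6 f=8, (7,4) g=6 f=10, (7,6) g=2 f=8, (7,7) g=1 f=8]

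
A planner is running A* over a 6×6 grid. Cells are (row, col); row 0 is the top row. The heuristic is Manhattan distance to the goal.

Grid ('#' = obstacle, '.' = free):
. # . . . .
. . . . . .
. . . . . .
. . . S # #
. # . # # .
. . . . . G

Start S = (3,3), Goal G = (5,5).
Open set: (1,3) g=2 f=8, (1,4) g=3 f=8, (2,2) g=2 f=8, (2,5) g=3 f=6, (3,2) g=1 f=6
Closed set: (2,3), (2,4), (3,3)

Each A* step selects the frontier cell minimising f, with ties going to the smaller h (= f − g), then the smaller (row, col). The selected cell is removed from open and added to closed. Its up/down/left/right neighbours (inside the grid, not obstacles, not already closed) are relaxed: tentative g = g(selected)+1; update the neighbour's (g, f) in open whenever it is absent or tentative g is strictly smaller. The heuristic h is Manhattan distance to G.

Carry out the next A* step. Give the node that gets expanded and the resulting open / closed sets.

step 1: expand (2,5) (f=6, h=3) → closed; open now [(1,3) g=2 f=8, (1,4) g=3 f=8, (1,5) g=4 f=8, (2,2) g=2 f=8, (3,2) g=1 f=6]

expanded=(2,5); open=[(1,3) g=2 f=8, (1,4) g=3 f=8, (1,5) g=4 f=8, (2,2) g=2 f=8, (3,2) g=1 f=6]; closed=[(2,3), (2,4), (2,5), (3,3)]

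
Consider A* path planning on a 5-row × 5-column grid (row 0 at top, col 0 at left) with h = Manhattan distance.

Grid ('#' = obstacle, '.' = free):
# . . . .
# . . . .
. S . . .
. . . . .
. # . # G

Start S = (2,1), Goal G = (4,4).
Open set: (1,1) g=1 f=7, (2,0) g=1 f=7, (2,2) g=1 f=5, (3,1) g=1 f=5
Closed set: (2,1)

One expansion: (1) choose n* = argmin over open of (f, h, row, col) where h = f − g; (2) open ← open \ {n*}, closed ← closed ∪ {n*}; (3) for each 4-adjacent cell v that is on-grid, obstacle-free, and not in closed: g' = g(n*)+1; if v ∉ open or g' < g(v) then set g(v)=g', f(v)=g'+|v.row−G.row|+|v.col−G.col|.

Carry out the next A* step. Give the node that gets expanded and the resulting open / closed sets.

expanded=(2,2); open=[(1,1) g=1 f=7, (1,2) g=2 f=7, (2,0) g=1 f=7, (2,3) g=2 f=5, (3,1) g=1 f=5, (3,2) g=2 f=5]; closed=[(2,1), (2,2)]

step 1: expand (2,2) (f=5, h=4) → closed; open now [(1,1) g=1 f=7, (1,2) g=2 f=7, (2,0) g=1 f=7, (2,3) g=2 f=5, (3,1) g=1 f=5, (3,2) g=2 f=5]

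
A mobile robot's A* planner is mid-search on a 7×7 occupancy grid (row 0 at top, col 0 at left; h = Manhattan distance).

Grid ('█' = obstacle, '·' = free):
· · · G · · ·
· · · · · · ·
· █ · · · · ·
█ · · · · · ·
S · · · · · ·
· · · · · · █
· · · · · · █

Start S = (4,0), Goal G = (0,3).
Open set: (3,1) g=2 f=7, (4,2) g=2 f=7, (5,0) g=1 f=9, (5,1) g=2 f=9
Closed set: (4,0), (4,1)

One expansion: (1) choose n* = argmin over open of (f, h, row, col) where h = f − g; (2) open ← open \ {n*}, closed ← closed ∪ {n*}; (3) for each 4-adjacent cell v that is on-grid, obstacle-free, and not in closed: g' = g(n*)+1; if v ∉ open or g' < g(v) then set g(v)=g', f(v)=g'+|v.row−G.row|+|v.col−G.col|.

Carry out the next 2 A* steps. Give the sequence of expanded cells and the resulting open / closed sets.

step 1: expand (3,1) (f=7, h=5) → closed; open now [(3,2) g=3 f=7, (4,2) g=2 f=7, (5,0) g=1 f=9, (5,1) g=2 f=9]
step 2: expand (3,2) (f=7, h=4) → closed; open now [(2,2) g=4 f=7, (3,3) g=4 f=7, (4,2) g=2 f=7, (5,0) g=1 f=9, (5,1) g=2 f=9]

order=[(3,1) → (3,2)]; open=[(2,2) g=4 f=7, (3,3) g=4 f=7, (4,2) g=2 f=7, (5,0) g=1 f=9, (5,1) g=2 f=9]; closed=[(3,1), (3,2), (4,0), (4,1)]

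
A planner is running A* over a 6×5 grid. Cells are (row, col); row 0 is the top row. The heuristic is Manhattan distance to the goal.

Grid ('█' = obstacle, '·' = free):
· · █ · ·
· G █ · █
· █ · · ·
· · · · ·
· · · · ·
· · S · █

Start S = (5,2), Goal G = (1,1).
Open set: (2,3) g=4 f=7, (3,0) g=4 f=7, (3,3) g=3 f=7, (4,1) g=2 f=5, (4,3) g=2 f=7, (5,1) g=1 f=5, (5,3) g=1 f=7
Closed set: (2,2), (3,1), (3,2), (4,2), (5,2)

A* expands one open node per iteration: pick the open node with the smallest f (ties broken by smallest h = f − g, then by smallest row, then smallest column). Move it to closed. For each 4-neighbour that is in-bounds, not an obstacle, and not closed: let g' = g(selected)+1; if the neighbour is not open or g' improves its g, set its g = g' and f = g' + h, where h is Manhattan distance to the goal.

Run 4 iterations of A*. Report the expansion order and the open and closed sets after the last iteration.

step 1: expand (4,1) (f=5, h=3) → closed; open now [(2,3) g=4 f=7, (3,0) g=4 f=7, (3,3) g=3 f=7, (4,0) g=3 f=7, (4,3) g=2 f=7, (5,1) g=1 f=5, (5,3) g=1 f=7]
step 2: expand (5,1) (f=5, h=4) → closed; open now [(2,3) g=4 f=7, (3,0) g=4 f=7, (3,3) g=3 f=7, (4,0) g=3 f=7, (4,3) g=2 f=7, (5,0) g=2 f=7, (5,3) g=1 f=7]
step 3: expand (2,3) (f=7, h=3) → closed; open now [(1,3) g=5 f=7, (2,4) g=5 f=9, (3,0) g=4 f=7, (3,3) g=3 f=7, (4,0) g=3 f=7, (4,3) g=2 f=7, (5,0) g=2 f=7, (5,3) g=1 f=7]
step 4: expand (1,3) (f=7, h=2) → closed; open now [(0,3) g=6 f=9, (2,4) g=5 f=9, (3,0) g=4 f=7, (3,3) g=3 f=7, (4,0) g=3 f=7, (4,3) g=2 f=7, (5,0) g=2 f=7, (5,3) g=1 f=7]

order=[(4,1) → (5,1) → (2,3) → (1,3)]; open=[(0,3) g=6 f=9, (2,4) g=5 f=9, (3,0) g=4 f=7, (3,3) g=3 f=7, (4,0) g=3 f=7, (4,3) g=2 f=7, (5,0) g=2 f=7, (5,3) g=1 f=7]; closed=[(1,3), (2,2), (2,3), (3,1), (3,2), (4,1), (4,2), (5,1), (5,2)]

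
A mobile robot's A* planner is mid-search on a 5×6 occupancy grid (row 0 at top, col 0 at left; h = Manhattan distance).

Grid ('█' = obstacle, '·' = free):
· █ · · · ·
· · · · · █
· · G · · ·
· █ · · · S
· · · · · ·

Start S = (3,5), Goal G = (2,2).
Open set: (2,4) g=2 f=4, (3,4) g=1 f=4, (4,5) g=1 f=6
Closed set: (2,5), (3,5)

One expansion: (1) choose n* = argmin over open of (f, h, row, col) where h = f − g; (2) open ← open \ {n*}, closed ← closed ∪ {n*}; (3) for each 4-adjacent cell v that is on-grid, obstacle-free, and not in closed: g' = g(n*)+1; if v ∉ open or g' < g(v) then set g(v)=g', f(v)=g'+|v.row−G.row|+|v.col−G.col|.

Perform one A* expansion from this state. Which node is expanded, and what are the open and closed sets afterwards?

expanded=(2,4); open=[(1,4) g=3 f=6, (2,3) g=3 f=4, (3,4) g=1 f=4, (4,5) g=1 f=6]; closed=[(2,4), (2,5), (3,5)]

step 1: expand (2,4) (f=4, h=2) → closed; open now [(1,4) g=3 f=6, (2,3) g=3 f=4, (3,4) g=1 f=4, (4,5) g=1 f=6]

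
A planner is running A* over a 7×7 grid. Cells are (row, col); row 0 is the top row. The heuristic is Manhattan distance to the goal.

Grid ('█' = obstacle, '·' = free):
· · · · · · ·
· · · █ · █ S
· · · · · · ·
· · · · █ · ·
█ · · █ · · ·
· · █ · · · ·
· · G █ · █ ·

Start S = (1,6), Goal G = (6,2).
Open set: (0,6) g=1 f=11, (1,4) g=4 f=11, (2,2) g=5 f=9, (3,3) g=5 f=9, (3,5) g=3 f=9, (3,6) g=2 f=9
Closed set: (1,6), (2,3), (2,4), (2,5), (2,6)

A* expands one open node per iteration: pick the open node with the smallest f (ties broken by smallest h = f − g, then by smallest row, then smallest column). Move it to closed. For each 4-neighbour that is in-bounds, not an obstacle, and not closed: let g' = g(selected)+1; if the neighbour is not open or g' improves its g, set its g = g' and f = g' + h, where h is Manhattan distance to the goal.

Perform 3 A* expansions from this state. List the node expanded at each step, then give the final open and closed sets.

order=[(2,2) → (3,2) → (4,2)]; open=[(0,6) g=1 f=11, (1,2) g=6 f=11, (1,4) g=4 f=11, (2,1) g=6 f=11, (3,1) g=7 f=11, (3,3) g=5 f=9, (3,5) g=3 f=9, (3,6) g=2 f=9, (4,1) g=8 f=11]; closed=[(1,6), (2,2), (2,3), (2,4), (2,5), (2,6), (3,2), (4,2)]

step 1: expand (2,2) (f=9, h=4) → closed; open now [(0,6) g=1 f=11, (1,2) g=6 f=11, (1,4) g=4 f=11, (2,1) g=6 f=11, (3,2) g=6 f=9, (3,3) g=5 f=9, (3,5) g=3 f=9, (3,6) g=2 f=9]
step 2: expand (3,2) (f=9, h=3) → closed; open now [(0,6) g=1 f=11, (1,2) g=6 f=11, (1,4) g=4 f=11, (2,1) g=6 f=11, (3,1) g=7 f=11, (3,3) g=5 f=9, (3,5) g=3 f=9, (3,6) g=2 f=9, (4,2) g=7 f=9]
step 3: expand (4,2) (f=9, h=2) → closed; open now [(0,6) g=1 f=11, (1,2) g=6 f=11, (1,4) g=4 f=11, (2,1) g=6 f=11, (3,1) g=7 f=11, (3,3) g=5 f=9, (3,5) g=3 f=9, (3,6) g=2 f=9, (4,1) g=8 f=11]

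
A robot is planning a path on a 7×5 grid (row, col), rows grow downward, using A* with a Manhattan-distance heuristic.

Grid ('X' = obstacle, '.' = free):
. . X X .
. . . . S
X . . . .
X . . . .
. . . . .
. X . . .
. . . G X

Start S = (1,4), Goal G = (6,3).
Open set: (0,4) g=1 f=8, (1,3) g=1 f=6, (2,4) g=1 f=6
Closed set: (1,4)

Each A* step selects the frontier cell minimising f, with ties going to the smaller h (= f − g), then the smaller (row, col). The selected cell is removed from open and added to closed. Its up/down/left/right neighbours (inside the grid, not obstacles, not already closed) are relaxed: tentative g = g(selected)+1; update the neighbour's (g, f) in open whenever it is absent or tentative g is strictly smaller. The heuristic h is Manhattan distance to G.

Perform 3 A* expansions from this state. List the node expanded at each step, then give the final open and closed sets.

order=[(1,3) → (2,3) → (3,3)]; open=[(0,4) g=1 f=8, (1,2) g=2 f=8, (2,2) g=3 f=8, (2,4) g=1 f=6, (3,2) g=4 f=8, (3,4) g=4 f=8, (4,3) g=4 f=6]; closed=[(1,3), (1,4), (2,3), (3,3)]

step 1: expand (1,3) (f=6, h=5) → closed; open now [(0,4) g=1 f=8, (1,2) g=2 f=8, (2,3) g=2 f=6, (2,4) g=1 f=6]
step 2: expand (2,3) (f=6, h=4) → closed; open now [(0,4) g=1 f=8, (1,2) g=2 f=8, (2,2) g=3 f=8, (2,4) g=1 f=6, (3,3) g=3 f=6]
step 3: expand (3,3) (f=6, h=3) → closed; open now [(0,4) g=1 f=8, (1,2) g=2 f=8, (2,2) g=3 f=8, (2,4) g=1 f=6, (3,2) g=4 f=8, (3,4) g=4 f=8, (4,3) g=4 f=6]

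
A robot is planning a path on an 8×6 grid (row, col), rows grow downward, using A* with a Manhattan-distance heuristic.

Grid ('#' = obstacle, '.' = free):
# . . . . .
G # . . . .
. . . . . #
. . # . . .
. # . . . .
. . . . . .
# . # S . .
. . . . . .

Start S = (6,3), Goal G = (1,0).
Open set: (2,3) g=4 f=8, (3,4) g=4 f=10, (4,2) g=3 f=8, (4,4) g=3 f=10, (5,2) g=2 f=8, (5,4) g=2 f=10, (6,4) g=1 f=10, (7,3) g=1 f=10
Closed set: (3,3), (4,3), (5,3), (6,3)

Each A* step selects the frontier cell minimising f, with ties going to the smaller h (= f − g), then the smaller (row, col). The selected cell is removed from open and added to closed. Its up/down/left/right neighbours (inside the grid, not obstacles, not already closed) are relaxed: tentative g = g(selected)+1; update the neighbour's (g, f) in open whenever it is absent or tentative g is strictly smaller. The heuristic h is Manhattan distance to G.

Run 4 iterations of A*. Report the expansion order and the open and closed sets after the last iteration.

order=[(2,3) → (1,3) → (1,2) → (2,2)]; open=[(0,2) g=7 f=10, (0,3) g=6 f=10, (1,4) g=6 f=10, (2,1) g=6 f=8, (2,4) g=5 f=10, (3,4) g=4 f=10, (4,2) g=3 f=8, (4,4) g=3 f=10, (5,2) g=2 f=8, (5,4) g=2 f=10, (6,4) g=1 f=10, (7,3) g=1 f=10]; closed=[(1,2), (1,3), (2,2), (2,3), (3,3), (4,3), (5,3), (6,3)]

step 1: expand (2,3) (f=8, h=4) → closed; open now [(1,3) g=5 f=8, (2,2) g=5 f=8, (2,4) g=5 f=10, (3,4) g=4 f=10, (4,2) g=3 f=8, (4,4) g=3 f=10, (5,2) g=2 f=8, (5,4) g=2 f=10, (6,4) g=1 f=10, (7,3) g=1 f=10]
step 2: expand (1,3) (f=8, h=3) → closed; open now [(0,3) g=6 f=10, (1,2) g=6 f=8, (1,4) g=6 f=10, (2,2) g=5 f=8, (2,4) g=5 f=10, (3,4) g=4 f=10, (4,2) g=3 f=8, (4,4) g=3 f=10, (5,2) g=2 f=8, (5,4) g=2 f=10, (6,4) g=1 f=10, (7,3) g=1 f=10]
step 3: expand (1,2) (f=8, h=2) → closed; open now [(0,2) g=7 f=10, (0,3) g=6 f=10, (1,4) g=6 f=10, (2,2) g=5 f=8, (2,4) g=5 f=10, (3,4) g=4 f=10, (4,2) g=3 f=8, (4,4) g=3 f=10, (5,2) g=2 f=8, (5,4) g=2 f=10, (6,4) g=1 f=10, (7,3) g=1 f=10]
step 4: expand (2,2) (f=8, h=3) → closed; open now [(0,2) g=7 f=10, (0,3) g=6 f=10, (1,4) g=6 f=10, (2,1) g=6 f=8, (2,4) g=5 f=10, (3,4) g=4 f=10, (4,2) g=3 f=8, (4,4) g=3 f=10, (5,2) g=2 f=8, (5,4) g=2 f=10, (6,4) g=1 f=10, (7,3) g=1 f=10]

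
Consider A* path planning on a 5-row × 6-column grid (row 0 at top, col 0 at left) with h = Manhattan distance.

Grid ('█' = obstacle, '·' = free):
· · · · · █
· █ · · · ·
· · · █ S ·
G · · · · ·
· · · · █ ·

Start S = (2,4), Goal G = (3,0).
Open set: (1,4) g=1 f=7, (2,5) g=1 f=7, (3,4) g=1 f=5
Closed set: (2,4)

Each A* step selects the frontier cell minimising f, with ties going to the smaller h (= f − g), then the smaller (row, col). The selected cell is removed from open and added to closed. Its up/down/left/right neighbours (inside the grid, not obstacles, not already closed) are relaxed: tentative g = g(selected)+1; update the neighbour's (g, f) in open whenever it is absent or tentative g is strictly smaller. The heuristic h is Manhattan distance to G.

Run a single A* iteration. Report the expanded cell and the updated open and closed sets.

step 1: expand (3,4) (f=5, h=4) → closed; open now [(1,4) g=1 f=7, (2,5) g=1 f=7, (3,3) g=2 f=5, (3,5) g=2 f=7]

expanded=(3,4); open=[(1,4) g=1 f=7, (2,5) g=1 f=7, (3,3) g=2 f=5, (3,5) g=2 f=7]; closed=[(2,4), (3,4)]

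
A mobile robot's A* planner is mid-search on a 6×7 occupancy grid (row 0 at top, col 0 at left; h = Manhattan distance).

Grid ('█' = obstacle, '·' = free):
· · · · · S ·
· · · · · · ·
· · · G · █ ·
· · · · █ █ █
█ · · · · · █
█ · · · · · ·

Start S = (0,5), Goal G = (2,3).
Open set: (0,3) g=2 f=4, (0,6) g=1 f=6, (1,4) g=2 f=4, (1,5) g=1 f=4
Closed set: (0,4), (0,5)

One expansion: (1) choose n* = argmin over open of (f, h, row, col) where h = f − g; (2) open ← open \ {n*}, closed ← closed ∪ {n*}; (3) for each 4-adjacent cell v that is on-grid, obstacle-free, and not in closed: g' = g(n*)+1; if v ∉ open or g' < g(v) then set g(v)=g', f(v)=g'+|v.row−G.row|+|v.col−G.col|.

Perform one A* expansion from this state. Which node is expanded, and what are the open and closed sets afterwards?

step 1: expand (0,3) (f=4, h=2) → closed; open now [(0,2) g=3 f=6, (0,6) g=1 f=6, (1,3) g=3 f=4, (1,4) g=2 f=4, (1,5) g=1 f=4]

expanded=(0,3); open=[(0,2) g=3 f=6, (0,6) g=1 f=6, (1,3) g=3 f=4, (1,4) g=2 f=4, (1,5) g=1 f=4]; closed=[(0,3), (0,4), (0,5)]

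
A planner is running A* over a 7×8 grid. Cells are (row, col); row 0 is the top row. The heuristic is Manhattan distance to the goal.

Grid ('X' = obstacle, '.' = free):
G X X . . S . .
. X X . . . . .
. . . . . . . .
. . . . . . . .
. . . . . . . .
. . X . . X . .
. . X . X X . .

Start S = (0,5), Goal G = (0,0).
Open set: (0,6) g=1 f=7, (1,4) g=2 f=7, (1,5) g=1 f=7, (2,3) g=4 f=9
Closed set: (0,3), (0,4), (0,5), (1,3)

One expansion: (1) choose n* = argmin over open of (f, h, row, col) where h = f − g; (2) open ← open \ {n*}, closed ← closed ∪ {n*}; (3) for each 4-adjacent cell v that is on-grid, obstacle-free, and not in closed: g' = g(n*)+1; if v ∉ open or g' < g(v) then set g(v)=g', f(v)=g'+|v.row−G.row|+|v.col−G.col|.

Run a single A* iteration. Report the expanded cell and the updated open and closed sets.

expanded=(1,4); open=[(0,6) g=1 f=7, (1,5) g=1 f=7, (2,3) g=4 f=9, (2,4) g=3 f=9]; closed=[(0,3), (0,4), (0,5), (1,3), (1,4)]

step 1: expand (1,4) (f=7, h=5) → closed; open now [(0,6) g=1 f=7, (1,5) g=1 f=7, (2,3) g=4 f=9, (2,4) g=3 f=9]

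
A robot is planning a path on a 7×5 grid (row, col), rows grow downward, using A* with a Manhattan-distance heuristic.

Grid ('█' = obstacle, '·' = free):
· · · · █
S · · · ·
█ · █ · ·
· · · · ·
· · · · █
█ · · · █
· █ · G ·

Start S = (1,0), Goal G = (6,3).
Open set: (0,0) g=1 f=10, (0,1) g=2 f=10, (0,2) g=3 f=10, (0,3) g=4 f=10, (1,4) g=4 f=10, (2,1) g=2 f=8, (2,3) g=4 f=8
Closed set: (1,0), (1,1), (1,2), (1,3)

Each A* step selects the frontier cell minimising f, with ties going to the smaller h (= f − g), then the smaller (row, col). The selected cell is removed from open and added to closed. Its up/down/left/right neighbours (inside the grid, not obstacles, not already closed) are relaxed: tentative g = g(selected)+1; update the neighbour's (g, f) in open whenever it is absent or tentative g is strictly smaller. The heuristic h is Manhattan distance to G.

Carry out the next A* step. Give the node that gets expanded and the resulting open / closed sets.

step 1: expand (2,3) (f=8, h=4) → closed; open now [(0,0) g=1 f=10, (0,1) g=2 f=10, (0,2) g=3 f=10, (0,3) g=4 f=10, (1,4) g=4 f=10, (2,1) g=2 f=8, (2,4) g=5 f=10, (3,3) g=5 f=8]

expanded=(2,3); open=[(0,0) g=1 f=10, (0,1) g=2 f=10, (0,2) g=3 f=10, (0,3) g=4 f=10, (1,4) g=4 f=10, (2,1) g=2 f=8, (2,4) g=5 f=10, (3,3) g=5 f=8]; closed=[(1,0), (1,1), (1,2), (1,3), (2,3)]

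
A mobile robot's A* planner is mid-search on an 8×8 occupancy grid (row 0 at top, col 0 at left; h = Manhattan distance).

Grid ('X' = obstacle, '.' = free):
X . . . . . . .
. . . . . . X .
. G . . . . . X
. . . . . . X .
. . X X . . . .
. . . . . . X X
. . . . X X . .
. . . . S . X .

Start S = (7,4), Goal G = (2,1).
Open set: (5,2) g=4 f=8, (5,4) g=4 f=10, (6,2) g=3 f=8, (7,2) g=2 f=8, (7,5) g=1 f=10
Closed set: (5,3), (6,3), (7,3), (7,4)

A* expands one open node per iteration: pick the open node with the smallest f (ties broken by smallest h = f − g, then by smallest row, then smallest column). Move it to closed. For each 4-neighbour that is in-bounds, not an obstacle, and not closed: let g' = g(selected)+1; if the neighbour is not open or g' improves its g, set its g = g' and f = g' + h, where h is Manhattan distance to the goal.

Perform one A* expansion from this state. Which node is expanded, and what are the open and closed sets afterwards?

step 1: expand (5,2) (f=8, h=4) → closed; open now [(5,1) g=5 f=8, (5,4) g=4 f=10, (6,2) g=3 f=8, (7,2) g=2 f=8, (7,5) g=1 f=10]

expanded=(5,2); open=[(5,1) g=5 f=8, (5,4) g=4 f=10, (6,2) g=3 f=8, (7,2) g=2 f=8, (7,5) g=1 f=10]; closed=[(5,2), (5,3), (6,3), (7,3), (7,4)]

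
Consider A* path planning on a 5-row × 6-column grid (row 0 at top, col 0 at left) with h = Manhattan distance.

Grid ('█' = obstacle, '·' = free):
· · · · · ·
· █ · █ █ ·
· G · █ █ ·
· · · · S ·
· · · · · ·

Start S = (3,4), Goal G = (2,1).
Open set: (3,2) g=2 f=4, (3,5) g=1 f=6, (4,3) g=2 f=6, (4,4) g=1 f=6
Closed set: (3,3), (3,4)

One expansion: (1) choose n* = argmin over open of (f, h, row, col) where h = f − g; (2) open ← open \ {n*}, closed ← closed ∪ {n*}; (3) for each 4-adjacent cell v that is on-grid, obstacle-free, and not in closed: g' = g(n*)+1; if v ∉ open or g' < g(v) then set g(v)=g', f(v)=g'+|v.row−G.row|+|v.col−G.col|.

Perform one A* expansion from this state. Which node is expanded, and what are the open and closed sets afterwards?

expanded=(3,2); open=[(2,2) g=3 f=4, (3,1) g=3 f=4, (3,5) g=1 f=6, (4,2) g=3 f=6, (4,3) g=2 f=6, (4,4) g=1 f=6]; closed=[(3,2), (3,3), (3,4)]

step 1: expand (3,2) (f=4, h=2) → closed; open now [(2,2) g=3 f=4, (3,1) g=3 f=4, (3,5) g=1 f=6, (4,2) g=3 f=6, (4,3) g=2 f=6, (4,4) g=1 f=6]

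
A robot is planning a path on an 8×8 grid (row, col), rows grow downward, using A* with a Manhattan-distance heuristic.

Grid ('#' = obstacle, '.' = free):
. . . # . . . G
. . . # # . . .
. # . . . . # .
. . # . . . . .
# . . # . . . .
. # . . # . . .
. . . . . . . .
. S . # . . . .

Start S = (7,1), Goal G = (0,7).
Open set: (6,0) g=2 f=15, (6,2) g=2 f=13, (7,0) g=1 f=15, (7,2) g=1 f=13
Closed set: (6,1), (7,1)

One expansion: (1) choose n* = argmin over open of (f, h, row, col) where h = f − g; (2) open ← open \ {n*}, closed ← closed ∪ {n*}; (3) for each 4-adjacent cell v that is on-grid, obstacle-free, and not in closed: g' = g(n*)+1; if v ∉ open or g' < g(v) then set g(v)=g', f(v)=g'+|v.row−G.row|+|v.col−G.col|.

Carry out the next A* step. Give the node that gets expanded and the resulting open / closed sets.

step 1: expand (6,2) (f=13, h=11) → closed; open now [(5,2) g=3 f=13, (6,0) g=2 f=15, (6,3) g=3 f=13, (7,0) g=1 f=15, (7,2) g=1 f=13]

expanded=(6,2); open=[(5,2) g=3 f=13, (6,0) g=2 f=15, (6,3) g=3 f=13, (7,0) g=1 f=15, (7,2) g=1 f=13]; closed=[(6,1), (6,2), (7,1)]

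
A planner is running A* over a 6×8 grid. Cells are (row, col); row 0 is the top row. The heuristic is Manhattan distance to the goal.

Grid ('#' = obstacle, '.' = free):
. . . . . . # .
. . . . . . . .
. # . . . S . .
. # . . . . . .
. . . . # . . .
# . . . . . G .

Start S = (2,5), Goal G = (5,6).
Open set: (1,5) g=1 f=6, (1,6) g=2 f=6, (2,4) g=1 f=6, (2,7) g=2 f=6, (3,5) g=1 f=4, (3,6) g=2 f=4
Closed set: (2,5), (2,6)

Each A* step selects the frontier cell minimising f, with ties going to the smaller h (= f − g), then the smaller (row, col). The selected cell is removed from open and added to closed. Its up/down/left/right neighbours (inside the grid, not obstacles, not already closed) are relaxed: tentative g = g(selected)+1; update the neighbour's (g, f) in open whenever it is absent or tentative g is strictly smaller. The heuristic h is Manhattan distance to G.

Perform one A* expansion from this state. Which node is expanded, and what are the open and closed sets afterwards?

step 1: expand (3,6) (f=4, h=2) → closed; open now [(1,5) g=1 f=6, (1,6) g=2 f=6, (2,4) g=1 f=6, (2,7) g=2 f=6, (3,5) g=1 f=4, (3,7) g=3 f=6, (4,6) g=3 f=4]

expanded=(3,6); open=[(1,5) g=1 f=6, (1,6) g=2 f=6, (2,4) g=1 f=6, (2,7) g=2 f=6, (3,5) g=1 f=4, (3,7) g=3 f=6, (4,6) g=3 f=4]; closed=[(2,5), (2,6), (3,6)]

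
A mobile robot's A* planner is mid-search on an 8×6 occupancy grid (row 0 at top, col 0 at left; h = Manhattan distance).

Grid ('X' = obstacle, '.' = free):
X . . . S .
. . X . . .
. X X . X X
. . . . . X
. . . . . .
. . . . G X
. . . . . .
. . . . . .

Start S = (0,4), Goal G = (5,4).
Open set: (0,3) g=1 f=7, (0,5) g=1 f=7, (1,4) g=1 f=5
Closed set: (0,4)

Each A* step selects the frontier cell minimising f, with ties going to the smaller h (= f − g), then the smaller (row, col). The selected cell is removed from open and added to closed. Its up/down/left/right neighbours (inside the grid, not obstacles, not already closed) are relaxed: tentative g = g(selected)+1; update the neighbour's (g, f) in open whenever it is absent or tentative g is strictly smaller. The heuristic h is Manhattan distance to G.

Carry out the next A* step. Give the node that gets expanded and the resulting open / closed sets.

step 1: expand (1,4) (f=5, h=4) → closed; open now [(0,3) g=1 f=7, (0,5) g=1 f=7, (1,3) g=2 f=7, (1,5) g=2 f=7]

expanded=(1,4); open=[(0,3) g=1 f=7, (0,5) g=1 f=7, (1,3) g=2 f=7, (1,5) g=2 f=7]; closed=[(0,4), (1,4)]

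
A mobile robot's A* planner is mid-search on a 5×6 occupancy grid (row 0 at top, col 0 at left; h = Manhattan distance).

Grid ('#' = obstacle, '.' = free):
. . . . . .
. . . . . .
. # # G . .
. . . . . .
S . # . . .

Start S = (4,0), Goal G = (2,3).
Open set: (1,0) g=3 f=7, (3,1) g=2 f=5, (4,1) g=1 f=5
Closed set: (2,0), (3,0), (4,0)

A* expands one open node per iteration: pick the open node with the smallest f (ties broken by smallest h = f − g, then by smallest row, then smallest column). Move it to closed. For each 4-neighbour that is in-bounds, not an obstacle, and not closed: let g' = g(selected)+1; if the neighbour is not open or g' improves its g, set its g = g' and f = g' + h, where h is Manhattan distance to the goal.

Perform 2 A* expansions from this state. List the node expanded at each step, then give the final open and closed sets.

step 1: expand (3,1) (f=5, h=3) → closed; open now [(1,0) g=3 f=7, (3,2) g=3 f=5, (4,1) g=1 f=5]
step 2: expand (3,2) (f=5, h=2) → closed; open now [(1,0) g=3 f=7, (3,3) g=4 f=5, (4,1) g=1 f=5]

order=[(3,1) → (3,2)]; open=[(1,0) g=3 f=7, (3,3) g=4 f=5, (4,1) g=1 f=5]; closed=[(2,0), (3,0), (3,1), (3,2), (4,0)]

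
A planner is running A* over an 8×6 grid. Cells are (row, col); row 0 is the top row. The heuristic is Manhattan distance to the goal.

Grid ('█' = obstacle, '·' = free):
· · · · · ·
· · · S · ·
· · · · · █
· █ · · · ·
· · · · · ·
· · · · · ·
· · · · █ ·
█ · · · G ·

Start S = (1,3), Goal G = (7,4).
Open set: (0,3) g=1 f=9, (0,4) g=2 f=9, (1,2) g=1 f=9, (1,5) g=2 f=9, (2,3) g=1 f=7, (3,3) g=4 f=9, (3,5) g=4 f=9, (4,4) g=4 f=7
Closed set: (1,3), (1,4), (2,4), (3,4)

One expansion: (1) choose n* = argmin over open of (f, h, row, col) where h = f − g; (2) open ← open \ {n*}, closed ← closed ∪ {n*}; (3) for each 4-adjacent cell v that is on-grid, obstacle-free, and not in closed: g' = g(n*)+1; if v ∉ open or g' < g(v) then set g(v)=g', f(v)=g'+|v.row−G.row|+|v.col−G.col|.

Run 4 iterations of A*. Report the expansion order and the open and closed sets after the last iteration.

step 1: expand (4,4) (f=7, h=3) → closed; open now [(0,3) g=1 f=9, (0,4) g=2 f=9, (1,2) g=1 f=9, (1,5) g=2 f=9, (2,3) g=1 f=7, (3,3) g=4 f=9, (3,5) g=4 f=9, (4,3) g=5 f=9, (4,5) g=5 f=9, (5,4) g=5 f=7]
step 2: expand (5,4) (f=7, h=2) → closed; open now [(0,3) g=1 f=9, (0,4) g=2 f=9, (1,2) g=1 f=9, (1,5) g=2 f=9, (2,3) g=1 f=7, (3,3) g=4 f=9, (3,5) g=4 f=9, (4,3) g=5 f=9, (4,5) g=5 f=9, (5,3) g=6 f=9, (5,5) g=6 f=9]
step 3: expand (2,3) (f=7, h=6) → closed; open now [(0,3) g=1 f=9, (0,4) g=2 f=9, (1,2) g=1 f=9, (1,5) g=2 f=9, (2,2) g=2 f=9, (3,3) g=2 f=7, (3,5) g=4 f=9, (4,3) g=5 f=9, (4,5) g=5 f=9, (5,3) g=6 f=9, (5,5) g=6 f=9]
step 4: expand (3,3) (f=7, h=5) → closed; open now [(0,3) g=1 f=9, (0,4) g=2 f=9, (1,2) g=1 f=9, (1,5) g=2 f=9, (2,2) g=2 f=9, (3,2) g=3 f=9, (3,5) g=4 f=9, (4,3) g=3 f=7, (4,5) g=5 f=9, (5,3) g=6 f=9, (5,5) g=6 f=9]

order=[(4,4) → (5,4) → (2,3) → (3,3)]; open=[(0,3) g=1 f=9, (0,4) g=2 f=9, (1,2) g=1 f=9, (1,5) g=2 f=9, (2,2) g=2 f=9, (3,2) g=3 f=9, (3,5) g=4 f=9, (4,3) g=3 f=7, (4,5) g=5 f=9, (5,3) g=6 f=9, (5,5) g=6 f=9]; closed=[(1,3), (1,4), (2,3), (2,4), (3,3), (3,4), (4,4), (5,4)]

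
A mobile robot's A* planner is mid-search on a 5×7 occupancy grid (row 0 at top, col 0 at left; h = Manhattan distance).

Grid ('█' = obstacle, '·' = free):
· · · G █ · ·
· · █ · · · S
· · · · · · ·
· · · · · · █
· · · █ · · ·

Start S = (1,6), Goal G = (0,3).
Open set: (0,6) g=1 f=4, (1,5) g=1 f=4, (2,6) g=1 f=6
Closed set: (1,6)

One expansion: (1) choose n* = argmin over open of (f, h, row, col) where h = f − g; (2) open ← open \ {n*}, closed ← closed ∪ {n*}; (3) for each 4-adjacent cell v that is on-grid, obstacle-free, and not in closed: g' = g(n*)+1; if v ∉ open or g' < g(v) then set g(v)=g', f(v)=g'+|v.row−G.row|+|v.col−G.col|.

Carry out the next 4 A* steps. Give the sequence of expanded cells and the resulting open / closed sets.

step 1: expand (0,6) (f=4, h=3) → closed; open now [(0,5) g=2 f=4, (1,5) g=1 f=4, (2,6) g=1 f=6]
step 2: expand (0,5) (f=4, h=2) → closed; open now [(1,5) g=1 f=4, (2,6) g=1 f=6]
step 3: expand (1,5) (f=4, h=3) → closed; open now [(1,4) g=2 f=4, (2,5) g=2 f=6, (2,6) g=1 f=6]
step 4: expand (1,4) (f=4, h=2) → closed; open now [(1,3) g=3 f=4, (2,4) g=3 f=6, (2,5) g=2 f=6, (2,6) g=1 f=6]

order=[(0,6) → (0,5) → (1,5) → (1,4)]; open=[(1,3) g=3 f=4, (2,4) g=3 f=6, (2,5) g=2 f=6, (2,6) g=1 f=6]; closed=[(0,5), (0,6), (1,4), (1,5), (1,6)]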